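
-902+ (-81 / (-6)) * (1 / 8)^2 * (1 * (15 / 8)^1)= -923243 / 1024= -901.60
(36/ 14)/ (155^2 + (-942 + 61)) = 9/ 81004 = 0.00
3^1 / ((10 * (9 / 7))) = 7 / 30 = 0.23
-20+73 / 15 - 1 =-242 / 15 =-16.13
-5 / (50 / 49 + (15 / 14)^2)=-196 / 85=-2.31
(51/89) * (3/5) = 153/445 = 0.34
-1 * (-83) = 83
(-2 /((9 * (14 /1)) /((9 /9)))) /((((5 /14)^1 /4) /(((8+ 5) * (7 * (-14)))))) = 10192 /45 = 226.49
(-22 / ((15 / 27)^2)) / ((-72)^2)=-11 / 800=-0.01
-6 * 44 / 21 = -88 / 7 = -12.57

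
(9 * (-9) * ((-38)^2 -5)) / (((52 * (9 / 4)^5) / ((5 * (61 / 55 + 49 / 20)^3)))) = -3790343268 / 432575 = -8762.28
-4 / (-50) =2 / 25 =0.08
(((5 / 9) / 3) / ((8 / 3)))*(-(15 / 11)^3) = -1875 / 10648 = -0.18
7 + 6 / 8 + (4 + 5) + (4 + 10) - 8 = 22.75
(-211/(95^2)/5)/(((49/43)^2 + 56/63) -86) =3511251/62936965625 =0.00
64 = 64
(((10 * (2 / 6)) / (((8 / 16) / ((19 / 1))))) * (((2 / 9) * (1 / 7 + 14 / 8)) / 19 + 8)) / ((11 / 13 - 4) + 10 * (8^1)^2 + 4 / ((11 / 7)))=27463150 / 17280837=1.59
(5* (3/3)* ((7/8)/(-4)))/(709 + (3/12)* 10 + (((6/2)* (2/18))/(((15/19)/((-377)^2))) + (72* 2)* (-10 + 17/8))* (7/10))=-7875/301857952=-0.00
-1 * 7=-7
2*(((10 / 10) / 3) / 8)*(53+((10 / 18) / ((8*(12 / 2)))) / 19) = 435029 / 98496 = 4.42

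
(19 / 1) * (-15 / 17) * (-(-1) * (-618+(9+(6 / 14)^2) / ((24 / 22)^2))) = 68180835 / 6664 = 10231.22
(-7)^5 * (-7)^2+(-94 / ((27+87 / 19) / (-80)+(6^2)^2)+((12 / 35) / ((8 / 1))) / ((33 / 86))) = -15610013878016 / 18954705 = -823542.96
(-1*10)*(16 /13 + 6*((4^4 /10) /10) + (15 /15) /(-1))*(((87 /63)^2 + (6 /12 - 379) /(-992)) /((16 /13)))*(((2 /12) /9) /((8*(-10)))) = 1127340503 /16798924800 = 0.07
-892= -892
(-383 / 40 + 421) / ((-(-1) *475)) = 0.87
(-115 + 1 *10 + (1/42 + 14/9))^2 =169806961/15876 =10695.83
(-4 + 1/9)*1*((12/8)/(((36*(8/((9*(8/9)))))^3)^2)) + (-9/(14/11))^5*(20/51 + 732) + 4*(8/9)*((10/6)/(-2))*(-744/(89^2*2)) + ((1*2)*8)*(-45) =-54687865049965789828741699/4222672011744141312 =-12951009.43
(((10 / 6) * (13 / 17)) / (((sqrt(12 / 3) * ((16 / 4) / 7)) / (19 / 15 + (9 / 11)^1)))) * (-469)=-1090.43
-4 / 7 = -0.57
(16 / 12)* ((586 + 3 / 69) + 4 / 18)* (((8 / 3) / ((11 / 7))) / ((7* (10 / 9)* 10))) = 970856 / 56925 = 17.06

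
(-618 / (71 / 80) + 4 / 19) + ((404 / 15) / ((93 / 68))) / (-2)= -1328540884 / 1881855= -705.97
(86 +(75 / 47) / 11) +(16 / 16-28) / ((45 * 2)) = 443819 / 5170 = 85.85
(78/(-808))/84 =-13/11312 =-0.00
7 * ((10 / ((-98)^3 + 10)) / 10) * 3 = -21 / 941182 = -0.00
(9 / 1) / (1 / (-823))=-7407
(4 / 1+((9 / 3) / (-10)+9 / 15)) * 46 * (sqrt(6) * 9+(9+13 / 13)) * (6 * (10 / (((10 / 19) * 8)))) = 56373 / 2+507357 * sqrt(6) / 20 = 90324.79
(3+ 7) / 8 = 5 / 4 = 1.25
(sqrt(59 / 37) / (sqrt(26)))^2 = 59 / 962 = 0.06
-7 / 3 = -2.33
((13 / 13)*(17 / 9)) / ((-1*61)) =-0.03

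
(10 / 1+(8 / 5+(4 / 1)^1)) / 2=39 / 5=7.80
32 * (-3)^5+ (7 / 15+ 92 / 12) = -116518 / 15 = -7767.87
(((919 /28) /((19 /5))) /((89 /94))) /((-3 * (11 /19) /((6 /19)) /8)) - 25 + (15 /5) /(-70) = -49884753 /1302070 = -38.31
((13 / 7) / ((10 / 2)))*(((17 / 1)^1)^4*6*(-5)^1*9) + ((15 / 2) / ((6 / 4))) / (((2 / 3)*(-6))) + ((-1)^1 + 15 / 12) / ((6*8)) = -11257296137 / 1344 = -8375964.39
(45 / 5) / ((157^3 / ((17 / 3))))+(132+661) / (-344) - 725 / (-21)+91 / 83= 77302633162997 / 2320356883656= 33.31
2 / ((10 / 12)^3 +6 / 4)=432 / 449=0.96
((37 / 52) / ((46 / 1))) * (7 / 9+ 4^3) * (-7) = -150997 / 21528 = -7.01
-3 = -3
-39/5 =-7.80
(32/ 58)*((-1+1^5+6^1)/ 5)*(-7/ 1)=-672/ 145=-4.63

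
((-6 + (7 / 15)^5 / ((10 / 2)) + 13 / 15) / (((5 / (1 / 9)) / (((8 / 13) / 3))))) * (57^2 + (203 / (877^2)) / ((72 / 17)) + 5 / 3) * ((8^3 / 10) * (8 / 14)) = -39446983689611995136 / 17740741531640625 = -2223.53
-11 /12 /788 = -11 /9456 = -0.00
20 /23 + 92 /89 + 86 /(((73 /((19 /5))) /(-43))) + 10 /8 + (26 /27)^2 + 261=158134562891 /2178703980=72.58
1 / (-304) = -1 / 304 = -0.00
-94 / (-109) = 94 / 109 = 0.86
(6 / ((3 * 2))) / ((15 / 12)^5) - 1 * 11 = -33351 / 3125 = -10.67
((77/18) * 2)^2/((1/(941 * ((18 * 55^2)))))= 33754093450/9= 3750454827.78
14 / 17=0.82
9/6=3/2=1.50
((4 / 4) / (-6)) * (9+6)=-5 / 2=-2.50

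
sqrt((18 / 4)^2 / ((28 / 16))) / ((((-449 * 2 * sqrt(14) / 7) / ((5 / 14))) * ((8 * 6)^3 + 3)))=-3 * sqrt(2) / 185386712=-0.00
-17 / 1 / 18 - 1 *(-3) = 37 / 18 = 2.06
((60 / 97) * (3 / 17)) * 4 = 720 / 1649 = 0.44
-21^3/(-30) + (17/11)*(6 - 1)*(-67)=-22993/110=-209.03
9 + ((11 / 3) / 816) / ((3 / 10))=33103 / 3672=9.01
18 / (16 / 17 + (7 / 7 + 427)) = 153 / 3646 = 0.04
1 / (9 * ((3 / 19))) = 19 / 27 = 0.70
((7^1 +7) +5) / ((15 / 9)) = 57 / 5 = 11.40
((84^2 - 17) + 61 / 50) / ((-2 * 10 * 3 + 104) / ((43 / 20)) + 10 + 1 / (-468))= 3541934682 / 15325925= 231.11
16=16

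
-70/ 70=-1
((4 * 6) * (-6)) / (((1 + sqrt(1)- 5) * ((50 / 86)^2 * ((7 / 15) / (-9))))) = -2396304 / 875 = -2738.63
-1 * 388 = -388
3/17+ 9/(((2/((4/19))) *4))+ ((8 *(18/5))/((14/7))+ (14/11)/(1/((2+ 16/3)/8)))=77423/4845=15.98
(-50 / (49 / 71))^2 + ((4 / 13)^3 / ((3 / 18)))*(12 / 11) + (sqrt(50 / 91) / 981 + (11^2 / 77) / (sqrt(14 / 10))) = 5*sqrt(182) / 89271 + 11*sqrt(35) / 49 + 304575681308 / 58024967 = 5250.37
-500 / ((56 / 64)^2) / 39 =-32000 / 1911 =-16.75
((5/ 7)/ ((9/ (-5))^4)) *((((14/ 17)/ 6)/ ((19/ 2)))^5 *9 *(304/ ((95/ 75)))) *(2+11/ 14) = 17836000000/ 69199650997043769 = 0.00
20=20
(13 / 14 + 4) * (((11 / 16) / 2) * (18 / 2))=6831 / 448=15.25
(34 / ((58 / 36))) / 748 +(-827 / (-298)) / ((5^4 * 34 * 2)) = 114248813 / 4040135000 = 0.03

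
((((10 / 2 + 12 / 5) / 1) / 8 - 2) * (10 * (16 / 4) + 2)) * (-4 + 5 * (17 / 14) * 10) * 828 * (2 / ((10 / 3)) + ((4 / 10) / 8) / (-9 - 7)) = -2024808381 / 1600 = -1265505.24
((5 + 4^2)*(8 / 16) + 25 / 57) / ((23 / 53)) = 66091 / 2622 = 25.21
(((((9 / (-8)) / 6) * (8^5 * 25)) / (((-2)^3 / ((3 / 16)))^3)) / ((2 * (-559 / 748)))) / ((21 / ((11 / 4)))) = -1388475 / 8013824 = -0.17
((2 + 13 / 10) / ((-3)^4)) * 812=4466 / 135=33.08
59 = 59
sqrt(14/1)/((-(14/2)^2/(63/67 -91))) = 6.88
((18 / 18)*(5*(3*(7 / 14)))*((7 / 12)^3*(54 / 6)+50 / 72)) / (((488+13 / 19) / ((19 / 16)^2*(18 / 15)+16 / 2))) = 168417653 / 456376320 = 0.37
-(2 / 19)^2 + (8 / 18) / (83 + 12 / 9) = -1592 / 273999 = -0.01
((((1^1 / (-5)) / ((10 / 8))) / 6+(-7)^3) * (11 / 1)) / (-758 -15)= 4.88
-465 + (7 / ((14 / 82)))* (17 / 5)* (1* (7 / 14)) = -3953 / 10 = -395.30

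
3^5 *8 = 1944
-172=-172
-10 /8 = -5 /4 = -1.25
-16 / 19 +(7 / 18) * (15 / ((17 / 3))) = 121 / 646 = 0.19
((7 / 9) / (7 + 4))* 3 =7 / 33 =0.21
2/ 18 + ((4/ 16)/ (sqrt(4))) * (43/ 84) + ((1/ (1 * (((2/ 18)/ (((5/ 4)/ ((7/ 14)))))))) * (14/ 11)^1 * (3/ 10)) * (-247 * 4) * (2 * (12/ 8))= -564673685/ 22176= -25463.28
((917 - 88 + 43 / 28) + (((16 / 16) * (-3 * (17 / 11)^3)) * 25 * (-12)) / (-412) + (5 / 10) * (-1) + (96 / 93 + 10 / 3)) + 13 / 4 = 829.59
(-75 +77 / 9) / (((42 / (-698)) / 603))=13983034 / 21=665858.76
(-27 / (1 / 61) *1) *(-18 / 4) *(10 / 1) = 74115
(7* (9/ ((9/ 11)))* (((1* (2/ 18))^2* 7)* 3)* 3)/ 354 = 539/ 3186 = 0.17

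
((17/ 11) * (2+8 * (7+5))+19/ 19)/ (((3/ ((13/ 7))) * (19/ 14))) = 14534/ 209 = 69.54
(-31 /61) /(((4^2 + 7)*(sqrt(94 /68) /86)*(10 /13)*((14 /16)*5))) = -138632*sqrt(1598) /11539675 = -0.48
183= 183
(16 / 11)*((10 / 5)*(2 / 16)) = 4 / 11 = 0.36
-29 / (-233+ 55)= 29 / 178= 0.16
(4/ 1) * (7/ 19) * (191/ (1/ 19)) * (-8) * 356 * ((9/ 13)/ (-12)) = 11423328/ 13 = 878717.54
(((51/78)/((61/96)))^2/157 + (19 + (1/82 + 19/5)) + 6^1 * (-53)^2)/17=40185701459377/40479010130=992.75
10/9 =1.11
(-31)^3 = -29791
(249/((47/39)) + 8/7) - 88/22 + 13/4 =272425/1316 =207.01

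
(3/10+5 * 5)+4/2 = 273/10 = 27.30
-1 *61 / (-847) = 61 / 847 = 0.07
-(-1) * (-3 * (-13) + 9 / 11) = 438 / 11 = 39.82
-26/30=-0.87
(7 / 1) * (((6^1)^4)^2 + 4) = 11757340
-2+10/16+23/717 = -7703/5736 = -1.34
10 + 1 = 11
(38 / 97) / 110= 19 / 5335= 0.00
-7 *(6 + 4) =-70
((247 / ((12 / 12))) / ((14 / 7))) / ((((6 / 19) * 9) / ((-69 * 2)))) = -107939 / 18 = -5996.61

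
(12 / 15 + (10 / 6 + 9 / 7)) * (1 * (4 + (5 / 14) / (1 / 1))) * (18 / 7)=42.04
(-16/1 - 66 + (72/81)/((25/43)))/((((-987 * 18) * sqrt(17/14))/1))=0.00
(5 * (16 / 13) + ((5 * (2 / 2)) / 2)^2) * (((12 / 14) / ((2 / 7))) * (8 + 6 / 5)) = 8901 / 26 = 342.35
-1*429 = -429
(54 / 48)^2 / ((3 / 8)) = 27 / 8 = 3.38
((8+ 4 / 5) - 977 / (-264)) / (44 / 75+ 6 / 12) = 82505 / 7172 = 11.50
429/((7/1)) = 429/7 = 61.29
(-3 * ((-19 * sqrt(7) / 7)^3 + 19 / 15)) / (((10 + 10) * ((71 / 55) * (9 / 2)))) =-209 / 6390 + 75449 * sqrt(7) / 20874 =9.53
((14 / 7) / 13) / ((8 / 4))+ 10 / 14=72 / 91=0.79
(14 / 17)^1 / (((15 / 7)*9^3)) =98 / 185895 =0.00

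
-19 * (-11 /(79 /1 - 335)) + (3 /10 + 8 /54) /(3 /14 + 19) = -7373003 /9296640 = -0.79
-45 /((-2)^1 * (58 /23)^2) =3.54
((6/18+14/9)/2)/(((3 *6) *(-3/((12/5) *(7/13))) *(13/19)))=-2261/68445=-0.03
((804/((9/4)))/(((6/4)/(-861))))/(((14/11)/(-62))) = 29975264/3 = 9991754.67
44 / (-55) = -4 / 5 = -0.80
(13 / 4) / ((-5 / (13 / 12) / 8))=-169 / 30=-5.63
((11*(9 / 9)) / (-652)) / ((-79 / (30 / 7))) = 165 / 180278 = 0.00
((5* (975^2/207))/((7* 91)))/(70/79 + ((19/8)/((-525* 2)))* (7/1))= 3851250000/92976373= 41.42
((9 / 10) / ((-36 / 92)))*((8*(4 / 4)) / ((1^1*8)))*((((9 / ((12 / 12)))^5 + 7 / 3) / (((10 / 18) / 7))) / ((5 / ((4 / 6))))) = -28521794 / 125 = -228174.35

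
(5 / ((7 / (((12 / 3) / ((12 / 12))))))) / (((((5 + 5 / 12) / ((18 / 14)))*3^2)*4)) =0.02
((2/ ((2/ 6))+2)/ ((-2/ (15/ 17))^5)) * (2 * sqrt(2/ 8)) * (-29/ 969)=7340625/ 1834455244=0.00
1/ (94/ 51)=51/ 94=0.54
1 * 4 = 4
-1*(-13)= 13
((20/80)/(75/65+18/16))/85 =26/20145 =0.00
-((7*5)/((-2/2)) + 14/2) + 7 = 35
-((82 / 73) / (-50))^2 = -1681 / 3330625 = -0.00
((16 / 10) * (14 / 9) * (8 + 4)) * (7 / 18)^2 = 5488 / 1215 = 4.52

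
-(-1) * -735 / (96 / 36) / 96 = -2.87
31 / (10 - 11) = -31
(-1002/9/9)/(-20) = 167/270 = 0.62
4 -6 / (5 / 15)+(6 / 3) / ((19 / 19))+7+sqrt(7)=-5+sqrt(7)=-2.35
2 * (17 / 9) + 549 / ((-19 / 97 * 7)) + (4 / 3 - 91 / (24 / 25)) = -4692997 / 9576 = -490.08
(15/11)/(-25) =-3/55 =-0.05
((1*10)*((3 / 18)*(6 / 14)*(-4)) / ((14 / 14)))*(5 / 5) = -20 / 7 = -2.86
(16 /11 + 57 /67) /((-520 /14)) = -11893 /191620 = -0.06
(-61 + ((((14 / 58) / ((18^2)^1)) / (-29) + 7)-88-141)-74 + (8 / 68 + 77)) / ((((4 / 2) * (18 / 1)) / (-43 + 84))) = -53155638631 / 166760208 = -318.75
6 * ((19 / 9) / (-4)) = -19 / 6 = -3.17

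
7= 7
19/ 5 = 3.80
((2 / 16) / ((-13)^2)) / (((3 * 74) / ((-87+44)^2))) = 1849 / 300144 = 0.01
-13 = -13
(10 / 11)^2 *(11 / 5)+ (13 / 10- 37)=-3727 / 110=-33.88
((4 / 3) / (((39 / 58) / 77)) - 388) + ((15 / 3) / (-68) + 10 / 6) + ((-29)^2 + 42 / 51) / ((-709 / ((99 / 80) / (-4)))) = -233.36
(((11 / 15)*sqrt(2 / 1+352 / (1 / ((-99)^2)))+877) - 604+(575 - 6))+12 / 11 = 9274 / 11+11*sqrt(3449954) / 15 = 2205.19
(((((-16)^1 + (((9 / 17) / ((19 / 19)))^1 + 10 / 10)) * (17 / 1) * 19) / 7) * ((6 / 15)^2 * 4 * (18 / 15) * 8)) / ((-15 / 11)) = 13161984 / 4375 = 3008.45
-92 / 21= -4.38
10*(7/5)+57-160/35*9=209/7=29.86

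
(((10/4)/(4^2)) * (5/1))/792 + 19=481561/25344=19.00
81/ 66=1.23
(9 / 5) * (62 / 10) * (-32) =-8928 / 25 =-357.12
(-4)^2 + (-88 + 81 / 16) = -1071 / 16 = -66.94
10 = 10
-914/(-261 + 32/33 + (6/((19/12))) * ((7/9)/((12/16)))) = 191026/53525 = 3.57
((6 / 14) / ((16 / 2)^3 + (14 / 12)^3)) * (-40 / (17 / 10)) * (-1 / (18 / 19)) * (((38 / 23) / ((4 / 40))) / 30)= 693120 / 60725819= 0.01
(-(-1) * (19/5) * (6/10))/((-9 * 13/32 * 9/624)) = -9728/225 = -43.24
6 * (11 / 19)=66 / 19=3.47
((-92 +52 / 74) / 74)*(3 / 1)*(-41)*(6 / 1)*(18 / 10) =11218338 / 6845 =1638.91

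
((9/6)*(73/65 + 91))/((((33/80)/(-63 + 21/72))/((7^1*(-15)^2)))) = -4731268500/143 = -33085793.71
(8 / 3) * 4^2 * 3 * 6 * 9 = 6912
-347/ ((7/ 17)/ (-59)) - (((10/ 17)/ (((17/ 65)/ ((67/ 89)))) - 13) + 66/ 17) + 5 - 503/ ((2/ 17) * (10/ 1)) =177544409123/ 3600940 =49305.02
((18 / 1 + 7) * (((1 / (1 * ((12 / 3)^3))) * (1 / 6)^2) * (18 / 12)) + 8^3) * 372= 24380167 / 128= 190470.05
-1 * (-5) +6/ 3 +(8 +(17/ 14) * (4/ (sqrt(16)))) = 227/ 14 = 16.21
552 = 552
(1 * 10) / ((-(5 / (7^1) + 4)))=-70 / 33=-2.12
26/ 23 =1.13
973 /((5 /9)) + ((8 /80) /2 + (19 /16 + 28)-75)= 136451 /80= 1705.64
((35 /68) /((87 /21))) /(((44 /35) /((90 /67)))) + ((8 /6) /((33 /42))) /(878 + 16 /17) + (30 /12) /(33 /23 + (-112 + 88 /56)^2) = 30196441734447863 /223862996770458144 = 0.13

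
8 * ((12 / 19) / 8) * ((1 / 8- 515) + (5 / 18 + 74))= -31723 / 114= -278.27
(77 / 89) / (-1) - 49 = -4438 / 89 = -49.87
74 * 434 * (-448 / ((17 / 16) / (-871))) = 11794748355.76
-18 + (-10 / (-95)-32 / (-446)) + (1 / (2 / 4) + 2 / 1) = -58568 / 4237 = -13.82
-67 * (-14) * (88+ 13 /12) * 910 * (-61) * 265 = -3687547757075 /3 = -1229182585691.67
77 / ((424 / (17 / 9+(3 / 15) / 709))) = 2320549 / 6763860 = 0.34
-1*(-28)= 28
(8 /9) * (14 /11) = 112 /99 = 1.13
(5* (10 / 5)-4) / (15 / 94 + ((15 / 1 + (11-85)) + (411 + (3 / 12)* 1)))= 1128 / 66253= 0.02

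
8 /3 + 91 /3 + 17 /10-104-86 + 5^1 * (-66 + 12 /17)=-81901 /170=-481.77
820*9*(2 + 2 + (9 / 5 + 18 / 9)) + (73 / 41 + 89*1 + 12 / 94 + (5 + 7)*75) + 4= 112843016 / 1927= 58558.91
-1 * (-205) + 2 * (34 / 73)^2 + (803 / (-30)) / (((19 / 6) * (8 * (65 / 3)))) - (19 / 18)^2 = 4355762270209 / 21323460600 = 204.27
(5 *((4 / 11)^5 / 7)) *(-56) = -40960 / 161051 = -0.25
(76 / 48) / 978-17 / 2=-8.50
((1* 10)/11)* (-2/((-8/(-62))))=-155/11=-14.09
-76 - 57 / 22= -1729 / 22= -78.59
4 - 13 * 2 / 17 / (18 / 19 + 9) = 12358 / 3213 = 3.85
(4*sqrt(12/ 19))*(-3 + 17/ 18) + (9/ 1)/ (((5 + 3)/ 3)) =27/ 8 - 148*sqrt(57)/ 171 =-3.16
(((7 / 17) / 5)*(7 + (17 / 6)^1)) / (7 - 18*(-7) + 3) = 413 / 69360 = 0.01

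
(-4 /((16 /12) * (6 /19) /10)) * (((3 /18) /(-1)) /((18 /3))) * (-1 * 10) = -475 /18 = -26.39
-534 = -534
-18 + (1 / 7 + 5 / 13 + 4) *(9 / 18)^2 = -16.87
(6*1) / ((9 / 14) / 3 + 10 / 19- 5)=-1596 / 1133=-1.41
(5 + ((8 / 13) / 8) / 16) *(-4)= -1041 / 52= -20.02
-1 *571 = -571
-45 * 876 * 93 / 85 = -733212 / 17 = -43130.12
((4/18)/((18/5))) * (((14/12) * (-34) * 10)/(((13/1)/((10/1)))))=-59500/3159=-18.84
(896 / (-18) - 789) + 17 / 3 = -7498 / 9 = -833.11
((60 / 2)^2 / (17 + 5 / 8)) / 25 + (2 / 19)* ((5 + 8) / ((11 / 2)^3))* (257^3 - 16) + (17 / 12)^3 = 286760341741367 / 2053871424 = 139619.42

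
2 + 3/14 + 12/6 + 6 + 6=227/14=16.21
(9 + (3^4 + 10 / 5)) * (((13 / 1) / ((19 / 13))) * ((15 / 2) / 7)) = 116610 / 133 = 876.77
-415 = -415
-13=-13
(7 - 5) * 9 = 18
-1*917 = -917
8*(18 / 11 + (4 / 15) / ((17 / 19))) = 43408 / 2805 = 15.48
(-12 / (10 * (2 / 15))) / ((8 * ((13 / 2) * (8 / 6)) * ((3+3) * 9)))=-1 / 416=-0.00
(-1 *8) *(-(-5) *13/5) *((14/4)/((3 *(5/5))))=-364/3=-121.33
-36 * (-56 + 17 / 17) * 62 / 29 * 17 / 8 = 260865 / 29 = 8995.34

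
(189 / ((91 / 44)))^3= 1676676672 / 2197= 763166.44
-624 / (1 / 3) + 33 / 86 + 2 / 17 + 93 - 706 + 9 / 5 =-18148527 / 7310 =-2482.70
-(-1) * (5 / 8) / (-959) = -5 / 7672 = -0.00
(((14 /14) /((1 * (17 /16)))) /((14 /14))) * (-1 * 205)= -3280 /17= -192.94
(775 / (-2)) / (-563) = 775 / 1126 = 0.69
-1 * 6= -6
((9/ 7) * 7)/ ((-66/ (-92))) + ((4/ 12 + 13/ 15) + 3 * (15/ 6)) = 2337/ 110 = 21.25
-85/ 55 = -17/ 11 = -1.55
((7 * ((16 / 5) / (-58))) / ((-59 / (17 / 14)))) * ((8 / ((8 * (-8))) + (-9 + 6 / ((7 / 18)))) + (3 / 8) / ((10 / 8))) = 31433 / 598850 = 0.05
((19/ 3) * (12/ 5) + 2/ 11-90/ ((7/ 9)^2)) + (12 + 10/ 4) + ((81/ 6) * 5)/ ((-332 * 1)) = -213121709/ 1789480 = -119.10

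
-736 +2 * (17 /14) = -5135 /7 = -733.57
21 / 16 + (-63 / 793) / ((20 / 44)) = 72177 / 63440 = 1.14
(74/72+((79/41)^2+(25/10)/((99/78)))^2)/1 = 410100482093/12309014916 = 33.32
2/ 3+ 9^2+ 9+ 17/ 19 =5219/ 57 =91.56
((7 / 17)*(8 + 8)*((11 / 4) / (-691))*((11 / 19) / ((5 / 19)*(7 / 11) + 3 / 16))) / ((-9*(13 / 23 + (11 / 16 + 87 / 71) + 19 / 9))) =202335232 / 195420801335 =0.00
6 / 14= 3 / 7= 0.43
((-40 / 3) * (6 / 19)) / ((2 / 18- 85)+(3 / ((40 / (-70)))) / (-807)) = 774720 / 15618019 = 0.05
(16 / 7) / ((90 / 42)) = 16 / 15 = 1.07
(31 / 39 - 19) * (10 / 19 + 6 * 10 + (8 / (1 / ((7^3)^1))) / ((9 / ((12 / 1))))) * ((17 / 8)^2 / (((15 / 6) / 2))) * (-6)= 2174952443 / 1482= 1467579.25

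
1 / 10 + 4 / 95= 27 / 190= 0.14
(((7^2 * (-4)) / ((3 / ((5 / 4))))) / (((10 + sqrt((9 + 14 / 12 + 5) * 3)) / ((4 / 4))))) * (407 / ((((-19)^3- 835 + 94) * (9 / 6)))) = 19943 / 37278- 19943 * sqrt(182) / 745560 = 0.17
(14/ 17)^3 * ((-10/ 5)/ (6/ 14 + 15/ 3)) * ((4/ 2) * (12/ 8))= -57624/ 93347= -0.62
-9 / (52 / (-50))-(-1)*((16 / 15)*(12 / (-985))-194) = -23735239 / 128050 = -185.36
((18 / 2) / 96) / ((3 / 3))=3 / 32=0.09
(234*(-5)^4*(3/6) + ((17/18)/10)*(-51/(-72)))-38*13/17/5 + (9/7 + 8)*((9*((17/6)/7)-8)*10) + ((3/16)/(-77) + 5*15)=2881317581893/39584160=72789.66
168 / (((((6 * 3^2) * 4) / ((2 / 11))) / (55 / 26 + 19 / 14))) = 632 / 1287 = 0.49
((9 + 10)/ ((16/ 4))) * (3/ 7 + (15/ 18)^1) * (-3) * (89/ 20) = -89623/ 1120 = -80.02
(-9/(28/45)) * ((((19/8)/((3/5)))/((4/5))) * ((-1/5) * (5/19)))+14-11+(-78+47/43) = -2702363/38528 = -70.14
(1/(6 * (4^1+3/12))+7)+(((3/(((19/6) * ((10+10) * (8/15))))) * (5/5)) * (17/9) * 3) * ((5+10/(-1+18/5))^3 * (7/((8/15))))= 1247993874961/272498304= 4579.82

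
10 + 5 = 15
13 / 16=0.81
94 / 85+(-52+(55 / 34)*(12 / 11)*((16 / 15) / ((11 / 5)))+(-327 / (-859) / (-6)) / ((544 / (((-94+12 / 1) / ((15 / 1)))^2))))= -50.04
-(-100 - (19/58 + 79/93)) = 545749/5394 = 101.18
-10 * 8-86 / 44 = -1803 / 22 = -81.95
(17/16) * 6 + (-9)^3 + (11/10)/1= -28861/40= -721.52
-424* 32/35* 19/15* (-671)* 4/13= 691913728/6825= 101379.30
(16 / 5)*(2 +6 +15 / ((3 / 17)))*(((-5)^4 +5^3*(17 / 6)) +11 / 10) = 7293184 / 25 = 291727.36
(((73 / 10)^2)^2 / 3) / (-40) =-28398241 / 1200000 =-23.67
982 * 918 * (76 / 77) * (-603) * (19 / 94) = -392472000216 / 3619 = -108447637.53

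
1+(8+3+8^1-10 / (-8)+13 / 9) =817 / 36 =22.69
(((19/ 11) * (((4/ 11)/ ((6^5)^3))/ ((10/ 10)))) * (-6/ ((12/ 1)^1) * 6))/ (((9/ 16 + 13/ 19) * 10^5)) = -361/ 11230319378995200000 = -0.00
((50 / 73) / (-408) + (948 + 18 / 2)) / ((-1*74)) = -14251619 / 1102008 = -12.93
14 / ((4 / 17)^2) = 2023 / 8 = 252.88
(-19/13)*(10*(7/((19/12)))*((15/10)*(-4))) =5040/13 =387.69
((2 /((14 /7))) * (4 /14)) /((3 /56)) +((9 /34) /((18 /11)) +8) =2753 /204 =13.50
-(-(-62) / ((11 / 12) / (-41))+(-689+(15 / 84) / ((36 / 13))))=38386949 / 11088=3462.03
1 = 1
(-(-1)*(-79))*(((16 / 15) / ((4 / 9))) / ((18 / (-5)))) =158 / 3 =52.67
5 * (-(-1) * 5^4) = 3125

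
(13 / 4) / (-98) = -13 / 392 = -0.03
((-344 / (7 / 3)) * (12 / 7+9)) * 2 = -154800 / 49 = -3159.18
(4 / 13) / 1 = 4 / 13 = 0.31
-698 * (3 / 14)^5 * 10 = -424035 / 134456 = -3.15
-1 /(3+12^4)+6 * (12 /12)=124433 /20739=6.00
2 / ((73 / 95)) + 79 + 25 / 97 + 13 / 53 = 30813715 / 375293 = 82.11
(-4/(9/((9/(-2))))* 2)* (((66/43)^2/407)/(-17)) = -1584/1163021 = -0.00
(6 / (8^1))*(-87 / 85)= -261 / 340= -0.77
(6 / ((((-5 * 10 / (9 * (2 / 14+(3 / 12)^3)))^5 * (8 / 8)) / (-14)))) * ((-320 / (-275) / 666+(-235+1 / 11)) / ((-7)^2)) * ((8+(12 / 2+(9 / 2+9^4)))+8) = -10064847089911360778181 / 200836458217472000000000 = -0.05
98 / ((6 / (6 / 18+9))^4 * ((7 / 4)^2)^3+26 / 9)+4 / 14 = 413813938 / 32181359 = 12.86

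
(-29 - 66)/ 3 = -95/ 3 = -31.67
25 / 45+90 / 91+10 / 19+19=327884 / 15561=21.07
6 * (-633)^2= 2404134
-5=-5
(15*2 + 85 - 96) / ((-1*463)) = -19 / 463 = -0.04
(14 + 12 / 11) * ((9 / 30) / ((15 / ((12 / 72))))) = 83 / 1650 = 0.05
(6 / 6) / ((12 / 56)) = 14 / 3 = 4.67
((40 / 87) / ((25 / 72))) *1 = 192 / 145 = 1.32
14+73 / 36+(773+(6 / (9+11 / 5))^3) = 155917015 / 197568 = 789.18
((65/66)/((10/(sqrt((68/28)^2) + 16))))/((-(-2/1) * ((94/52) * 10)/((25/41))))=36335/1187032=0.03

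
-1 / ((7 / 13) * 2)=-13 / 14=-0.93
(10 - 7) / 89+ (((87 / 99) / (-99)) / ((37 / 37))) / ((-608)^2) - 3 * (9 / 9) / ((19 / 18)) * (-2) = 614588246507 / 107484613632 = 5.72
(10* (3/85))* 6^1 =36/17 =2.12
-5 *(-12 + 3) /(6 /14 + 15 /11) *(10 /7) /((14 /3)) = 2475 /322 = 7.69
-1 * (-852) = 852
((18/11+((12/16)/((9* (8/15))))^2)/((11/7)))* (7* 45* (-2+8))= 123746805/61952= 1997.46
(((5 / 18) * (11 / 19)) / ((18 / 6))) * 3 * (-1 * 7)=-385 / 342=-1.13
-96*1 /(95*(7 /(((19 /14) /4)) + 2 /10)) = -96 /1979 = -0.05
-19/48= -0.40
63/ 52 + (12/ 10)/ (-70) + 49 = 456769/ 9100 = 50.19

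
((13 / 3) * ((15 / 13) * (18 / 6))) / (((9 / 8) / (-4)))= -160 / 3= -53.33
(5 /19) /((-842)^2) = 5 /13470316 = 0.00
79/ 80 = 0.99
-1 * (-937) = 937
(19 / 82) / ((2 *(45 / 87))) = 551 / 2460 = 0.22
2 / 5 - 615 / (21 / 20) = -20486 / 35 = -585.31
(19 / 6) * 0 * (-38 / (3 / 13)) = 0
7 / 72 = 0.10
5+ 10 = 15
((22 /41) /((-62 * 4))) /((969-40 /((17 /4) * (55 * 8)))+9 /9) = -2057 /922166424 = -0.00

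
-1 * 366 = -366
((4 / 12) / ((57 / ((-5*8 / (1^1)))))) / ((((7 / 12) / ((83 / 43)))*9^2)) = -13280 / 1389717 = -0.01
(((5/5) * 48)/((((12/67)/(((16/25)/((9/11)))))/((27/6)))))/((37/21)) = 495264/925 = 535.42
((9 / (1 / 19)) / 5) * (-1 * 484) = -82764 / 5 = -16552.80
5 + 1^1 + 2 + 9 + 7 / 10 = 177 / 10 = 17.70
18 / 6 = 3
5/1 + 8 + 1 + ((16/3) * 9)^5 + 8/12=764411948/3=254803982.67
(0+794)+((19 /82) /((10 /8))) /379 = 61689868 /77695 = 794.00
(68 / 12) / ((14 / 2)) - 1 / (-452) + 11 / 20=16157 / 11865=1.36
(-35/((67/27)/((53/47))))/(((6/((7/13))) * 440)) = -23373/7204912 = -0.00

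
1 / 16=0.06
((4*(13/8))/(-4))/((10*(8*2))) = -13/1280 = -0.01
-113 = -113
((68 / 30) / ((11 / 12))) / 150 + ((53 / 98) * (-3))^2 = 104937197 / 39616500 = 2.65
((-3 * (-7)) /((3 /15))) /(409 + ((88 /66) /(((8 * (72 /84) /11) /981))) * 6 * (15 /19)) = 3990 /393227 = 0.01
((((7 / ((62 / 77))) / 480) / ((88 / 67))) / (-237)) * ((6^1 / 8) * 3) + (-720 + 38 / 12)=-53929732729 / 75233280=-716.83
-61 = -61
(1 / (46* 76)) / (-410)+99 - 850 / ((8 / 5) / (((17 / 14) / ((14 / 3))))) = -344443133 / 8779330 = -39.23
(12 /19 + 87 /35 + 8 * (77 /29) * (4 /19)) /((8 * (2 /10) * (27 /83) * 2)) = 639349 /87696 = 7.29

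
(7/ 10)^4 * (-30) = -7203/ 1000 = -7.20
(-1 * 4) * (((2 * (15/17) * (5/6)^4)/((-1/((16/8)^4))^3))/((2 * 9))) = 774.63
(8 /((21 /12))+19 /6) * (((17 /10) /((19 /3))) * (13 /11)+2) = 314795 /17556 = 17.93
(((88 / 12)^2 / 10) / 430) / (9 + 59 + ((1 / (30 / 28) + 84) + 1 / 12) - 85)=44 / 239295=0.00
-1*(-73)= 73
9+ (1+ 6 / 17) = 176 / 17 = 10.35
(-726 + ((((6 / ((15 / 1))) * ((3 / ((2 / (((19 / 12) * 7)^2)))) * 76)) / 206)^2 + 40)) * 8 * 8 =8157214681 / 2387025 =3417.31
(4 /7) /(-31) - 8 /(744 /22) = -166 /651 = -0.25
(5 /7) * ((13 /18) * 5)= 325 /126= 2.58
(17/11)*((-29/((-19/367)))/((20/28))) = 1266517/1045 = 1211.98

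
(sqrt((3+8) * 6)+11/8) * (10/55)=1/4+2 * sqrt(66)/11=1.73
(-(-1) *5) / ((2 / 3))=15 / 2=7.50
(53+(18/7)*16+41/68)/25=45099/11900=3.79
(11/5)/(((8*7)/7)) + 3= 131/40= 3.28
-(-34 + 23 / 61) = 2051 / 61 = 33.62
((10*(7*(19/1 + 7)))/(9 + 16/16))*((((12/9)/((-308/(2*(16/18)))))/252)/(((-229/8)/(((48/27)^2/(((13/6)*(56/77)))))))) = 4096/10517283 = 0.00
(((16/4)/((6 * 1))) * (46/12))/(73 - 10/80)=0.04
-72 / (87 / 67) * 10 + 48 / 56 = -112386 / 203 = -553.63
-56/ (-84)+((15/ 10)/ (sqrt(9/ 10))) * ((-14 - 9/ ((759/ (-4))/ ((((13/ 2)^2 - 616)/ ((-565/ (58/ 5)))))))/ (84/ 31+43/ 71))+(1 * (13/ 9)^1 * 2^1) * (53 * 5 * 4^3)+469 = 49458.81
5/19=0.26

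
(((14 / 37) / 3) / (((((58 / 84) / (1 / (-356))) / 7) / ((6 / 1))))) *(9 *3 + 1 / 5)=-279888 / 477485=-0.59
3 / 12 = 1 / 4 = 0.25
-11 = -11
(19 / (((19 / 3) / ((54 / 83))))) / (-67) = -162 / 5561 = -0.03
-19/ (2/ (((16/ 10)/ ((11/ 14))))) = -1064/ 55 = -19.35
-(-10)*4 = 40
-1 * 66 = -66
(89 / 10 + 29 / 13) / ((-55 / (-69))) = 99843 / 7150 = 13.96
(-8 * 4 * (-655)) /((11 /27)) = 565920 /11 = 51447.27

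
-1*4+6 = 2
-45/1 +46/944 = -21217/472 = -44.95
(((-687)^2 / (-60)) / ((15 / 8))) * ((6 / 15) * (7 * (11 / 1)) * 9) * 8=-1162931616 / 125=-9303452.93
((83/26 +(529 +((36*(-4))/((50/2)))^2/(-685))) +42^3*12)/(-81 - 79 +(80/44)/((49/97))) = -5337300906277571/938364375000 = -5687.88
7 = 7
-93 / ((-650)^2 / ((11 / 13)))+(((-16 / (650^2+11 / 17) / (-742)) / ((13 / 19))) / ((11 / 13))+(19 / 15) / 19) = 32109126968610521 / 482985635835202500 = 0.07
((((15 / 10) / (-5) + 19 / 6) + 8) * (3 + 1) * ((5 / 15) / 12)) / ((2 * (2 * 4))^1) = 163 / 2160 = 0.08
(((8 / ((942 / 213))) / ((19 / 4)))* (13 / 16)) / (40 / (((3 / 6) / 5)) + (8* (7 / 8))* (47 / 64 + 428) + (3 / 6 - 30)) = 0.00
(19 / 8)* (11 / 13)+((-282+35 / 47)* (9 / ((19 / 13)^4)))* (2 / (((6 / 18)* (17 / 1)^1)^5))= 1.82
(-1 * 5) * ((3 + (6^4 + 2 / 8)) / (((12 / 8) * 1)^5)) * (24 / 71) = -1663040 / 5751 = -289.17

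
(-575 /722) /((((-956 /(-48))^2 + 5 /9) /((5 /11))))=-3000 /3291959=-0.00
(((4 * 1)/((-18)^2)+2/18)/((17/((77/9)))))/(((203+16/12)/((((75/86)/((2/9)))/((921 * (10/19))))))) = 36575/14857303068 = 0.00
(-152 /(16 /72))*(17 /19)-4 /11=-6736 /11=-612.36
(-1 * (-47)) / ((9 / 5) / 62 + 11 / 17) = 247690 / 3563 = 69.52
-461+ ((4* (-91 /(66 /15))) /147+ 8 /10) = -532181 /1155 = -460.76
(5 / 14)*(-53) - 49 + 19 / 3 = -2587 / 42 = -61.60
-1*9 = -9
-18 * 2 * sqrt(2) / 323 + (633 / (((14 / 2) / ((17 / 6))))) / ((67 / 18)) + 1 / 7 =32350 / 469 - 36 * sqrt(2) / 323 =68.82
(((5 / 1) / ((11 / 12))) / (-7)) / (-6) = 10 / 77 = 0.13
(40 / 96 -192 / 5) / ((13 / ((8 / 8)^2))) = -2279 / 780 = -2.92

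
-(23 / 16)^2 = -529 / 256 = -2.07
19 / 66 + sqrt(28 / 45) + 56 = 2 * sqrt(35) / 15 + 3715 / 66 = 57.08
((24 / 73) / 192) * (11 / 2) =11 / 1168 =0.01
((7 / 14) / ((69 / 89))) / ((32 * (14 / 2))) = 89 / 30912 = 0.00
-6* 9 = -54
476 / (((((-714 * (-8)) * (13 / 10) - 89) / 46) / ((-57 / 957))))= -2080120 / 11701877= -0.18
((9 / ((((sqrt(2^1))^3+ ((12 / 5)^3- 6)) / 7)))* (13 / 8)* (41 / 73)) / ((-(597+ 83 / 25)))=-7330415625 / 520548895232+ 1873828125* sqrt(2) / 520548895232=-0.01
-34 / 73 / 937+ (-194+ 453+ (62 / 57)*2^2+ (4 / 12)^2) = 3081596038 / 11696571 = 263.46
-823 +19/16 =-13149/16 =-821.81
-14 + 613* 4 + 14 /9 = 21956 /9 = 2439.56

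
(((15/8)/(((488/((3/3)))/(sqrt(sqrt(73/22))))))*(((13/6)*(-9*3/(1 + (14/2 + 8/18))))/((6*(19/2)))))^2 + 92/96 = 27720225*sqrt(1606)/2796640718553088 + 23/24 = 0.96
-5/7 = -0.71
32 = 32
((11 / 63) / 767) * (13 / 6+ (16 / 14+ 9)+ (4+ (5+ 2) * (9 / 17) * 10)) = 0.01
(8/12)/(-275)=-2/825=-0.00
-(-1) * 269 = 269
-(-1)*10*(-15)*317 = -47550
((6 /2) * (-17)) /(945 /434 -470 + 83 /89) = 16554 /151547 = 0.11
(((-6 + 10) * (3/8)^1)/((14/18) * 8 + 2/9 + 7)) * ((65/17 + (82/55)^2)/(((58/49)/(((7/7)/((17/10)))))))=0.34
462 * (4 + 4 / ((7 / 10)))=4488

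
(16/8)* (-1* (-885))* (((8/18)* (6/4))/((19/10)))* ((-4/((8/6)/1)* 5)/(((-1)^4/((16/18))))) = -472000/57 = -8280.70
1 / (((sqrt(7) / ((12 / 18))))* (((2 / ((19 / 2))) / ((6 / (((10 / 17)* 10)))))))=323* sqrt(7) / 700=1.22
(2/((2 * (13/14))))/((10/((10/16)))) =7/104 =0.07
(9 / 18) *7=7 / 2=3.50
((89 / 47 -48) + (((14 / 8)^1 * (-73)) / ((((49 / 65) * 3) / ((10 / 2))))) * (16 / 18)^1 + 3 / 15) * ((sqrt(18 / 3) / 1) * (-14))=26379364 * sqrt(6) / 6345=10183.76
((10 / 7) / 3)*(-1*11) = -110 / 21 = -5.24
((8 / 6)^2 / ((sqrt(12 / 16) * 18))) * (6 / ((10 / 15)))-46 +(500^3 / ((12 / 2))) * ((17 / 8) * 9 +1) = 419270788.36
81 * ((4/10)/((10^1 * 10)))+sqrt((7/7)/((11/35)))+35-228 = -48169/250+sqrt(385)/11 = -190.89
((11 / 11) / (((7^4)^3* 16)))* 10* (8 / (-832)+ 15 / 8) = 0.00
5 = 5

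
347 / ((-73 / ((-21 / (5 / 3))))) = 21861 / 365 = 59.89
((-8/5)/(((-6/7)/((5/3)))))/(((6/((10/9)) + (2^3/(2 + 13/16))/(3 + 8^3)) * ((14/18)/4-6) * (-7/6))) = 2224800/26182057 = 0.08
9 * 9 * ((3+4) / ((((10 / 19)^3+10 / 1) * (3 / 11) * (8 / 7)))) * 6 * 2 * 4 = 299457081 / 34795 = 8606.33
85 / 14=6.07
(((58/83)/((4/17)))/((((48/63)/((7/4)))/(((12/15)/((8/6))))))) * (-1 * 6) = -652239/26560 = -24.56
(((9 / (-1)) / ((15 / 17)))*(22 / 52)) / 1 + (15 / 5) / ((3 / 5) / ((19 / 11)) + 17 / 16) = -609423 / 278590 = -2.19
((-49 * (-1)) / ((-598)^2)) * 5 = 245 / 357604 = 0.00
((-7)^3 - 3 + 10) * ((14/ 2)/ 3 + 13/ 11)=-12992/ 11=-1181.09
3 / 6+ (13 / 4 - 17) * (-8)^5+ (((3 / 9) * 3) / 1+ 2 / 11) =9912357 / 22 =450561.68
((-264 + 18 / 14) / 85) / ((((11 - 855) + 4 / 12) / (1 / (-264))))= -1839 / 132523160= -0.00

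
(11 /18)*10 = 55 /9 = 6.11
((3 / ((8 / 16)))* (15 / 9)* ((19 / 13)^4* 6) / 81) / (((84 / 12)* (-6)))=-0.08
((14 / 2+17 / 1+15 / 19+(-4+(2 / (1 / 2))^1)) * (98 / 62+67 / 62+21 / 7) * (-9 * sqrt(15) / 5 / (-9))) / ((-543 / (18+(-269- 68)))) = 17579133 * sqrt(15) / 1066090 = 63.86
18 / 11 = 1.64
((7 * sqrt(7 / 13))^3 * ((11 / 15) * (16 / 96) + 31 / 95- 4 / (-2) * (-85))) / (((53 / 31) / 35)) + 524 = 524- 151060021861 * sqrt(91) / 3063294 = -469891.43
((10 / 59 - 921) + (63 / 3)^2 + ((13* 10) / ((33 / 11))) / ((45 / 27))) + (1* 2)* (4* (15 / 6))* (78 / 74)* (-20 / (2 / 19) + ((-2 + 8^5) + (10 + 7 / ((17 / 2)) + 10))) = 25484956816 / 37111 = 686722.45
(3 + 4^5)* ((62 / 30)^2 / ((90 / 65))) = 12830311 / 4050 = 3167.98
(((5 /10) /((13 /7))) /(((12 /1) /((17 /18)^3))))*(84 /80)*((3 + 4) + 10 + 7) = 240737 /505440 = 0.48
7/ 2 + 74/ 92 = 99/ 23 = 4.30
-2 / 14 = -1 / 7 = -0.14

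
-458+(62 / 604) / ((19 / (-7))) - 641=-6306279 / 5738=-1099.04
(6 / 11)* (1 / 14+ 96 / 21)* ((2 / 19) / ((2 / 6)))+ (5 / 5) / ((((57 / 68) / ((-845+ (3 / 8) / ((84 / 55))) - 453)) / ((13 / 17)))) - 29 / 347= -686473825 / 580184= -1183.20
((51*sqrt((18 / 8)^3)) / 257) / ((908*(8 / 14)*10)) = 9639 / 74673920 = 0.00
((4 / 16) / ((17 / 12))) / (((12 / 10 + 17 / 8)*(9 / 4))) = 160 / 6783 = 0.02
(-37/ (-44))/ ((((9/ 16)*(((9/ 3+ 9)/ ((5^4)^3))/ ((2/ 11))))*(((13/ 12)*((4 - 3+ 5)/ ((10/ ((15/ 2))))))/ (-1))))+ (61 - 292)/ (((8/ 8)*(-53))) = -7660126817597/ 6752889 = -1134348.10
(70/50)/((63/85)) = 1.89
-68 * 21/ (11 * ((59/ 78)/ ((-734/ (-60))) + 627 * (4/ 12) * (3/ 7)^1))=-1.45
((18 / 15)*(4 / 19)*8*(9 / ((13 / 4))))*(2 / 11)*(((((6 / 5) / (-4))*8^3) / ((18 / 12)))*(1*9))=-63700992 / 67925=-937.81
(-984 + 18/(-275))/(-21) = 90206/1925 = 46.86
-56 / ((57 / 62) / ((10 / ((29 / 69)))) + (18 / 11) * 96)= -8784160 / 24647341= -0.36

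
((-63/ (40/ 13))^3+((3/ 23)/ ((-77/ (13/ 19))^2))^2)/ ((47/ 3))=-3993980466653402803787313/ 7289719348385980352000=-547.89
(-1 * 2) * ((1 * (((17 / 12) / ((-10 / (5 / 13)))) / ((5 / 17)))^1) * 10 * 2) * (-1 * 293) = -84677 / 39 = -2171.21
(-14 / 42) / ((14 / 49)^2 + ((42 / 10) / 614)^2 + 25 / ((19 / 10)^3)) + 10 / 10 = 0.91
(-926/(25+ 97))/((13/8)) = -3704/793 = -4.67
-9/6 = -3/2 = -1.50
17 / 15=1.13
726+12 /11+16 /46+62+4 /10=999146 /1265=789.84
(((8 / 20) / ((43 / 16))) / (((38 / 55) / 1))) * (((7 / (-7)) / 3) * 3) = -176 / 817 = -0.22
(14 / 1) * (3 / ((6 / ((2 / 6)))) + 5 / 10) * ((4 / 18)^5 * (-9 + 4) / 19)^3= -114688000 / 4236621825111592473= -0.00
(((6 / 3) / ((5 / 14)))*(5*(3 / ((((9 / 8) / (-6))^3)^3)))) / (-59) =4970680.24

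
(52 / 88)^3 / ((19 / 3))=6591 / 202312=0.03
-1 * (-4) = 4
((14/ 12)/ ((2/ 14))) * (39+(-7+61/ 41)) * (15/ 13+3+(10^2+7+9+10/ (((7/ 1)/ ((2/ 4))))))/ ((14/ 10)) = 75508135/ 3198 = 23611.05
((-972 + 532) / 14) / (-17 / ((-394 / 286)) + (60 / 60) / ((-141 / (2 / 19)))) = -23221572 / 9117157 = -2.55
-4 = -4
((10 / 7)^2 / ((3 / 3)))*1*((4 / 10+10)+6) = 1640 / 49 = 33.47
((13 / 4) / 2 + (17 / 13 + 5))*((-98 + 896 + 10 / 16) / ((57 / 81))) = 142314975 / 15808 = 9002.72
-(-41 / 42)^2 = -1681 / 1764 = -0.95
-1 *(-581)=581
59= 59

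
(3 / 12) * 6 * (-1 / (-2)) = 3 / 4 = 0.75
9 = 9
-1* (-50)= 50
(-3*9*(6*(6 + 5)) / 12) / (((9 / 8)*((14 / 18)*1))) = -1188 / 7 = -169.71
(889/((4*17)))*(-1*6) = -2667/34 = -78.44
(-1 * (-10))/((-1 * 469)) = -10/469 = -0.02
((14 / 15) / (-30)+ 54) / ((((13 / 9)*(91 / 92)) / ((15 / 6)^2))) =279289 / 1183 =236.09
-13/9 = -1.44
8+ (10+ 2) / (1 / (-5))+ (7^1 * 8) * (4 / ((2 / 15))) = 1628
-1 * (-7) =7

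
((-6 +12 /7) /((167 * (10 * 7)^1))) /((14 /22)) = -33 /57281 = -0.00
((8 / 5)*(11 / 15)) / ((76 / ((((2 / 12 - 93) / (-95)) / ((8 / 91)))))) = 557557 / 3249000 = 0.17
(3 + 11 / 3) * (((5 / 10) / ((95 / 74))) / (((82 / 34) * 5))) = 2516 / 11685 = 0.22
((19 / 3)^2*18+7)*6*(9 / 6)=6561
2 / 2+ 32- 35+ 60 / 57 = -0.95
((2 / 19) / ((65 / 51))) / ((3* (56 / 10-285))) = -34 / 345059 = -0.00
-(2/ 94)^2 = -1/ 2209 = -0.00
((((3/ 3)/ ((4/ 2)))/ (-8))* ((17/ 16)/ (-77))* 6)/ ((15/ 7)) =0.00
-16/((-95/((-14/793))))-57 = -4294319/75335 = -57.00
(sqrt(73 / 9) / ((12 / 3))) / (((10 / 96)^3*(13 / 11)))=101376*sqrt(73) / 1625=533.02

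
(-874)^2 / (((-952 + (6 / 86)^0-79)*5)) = -381938 / 2575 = -148.33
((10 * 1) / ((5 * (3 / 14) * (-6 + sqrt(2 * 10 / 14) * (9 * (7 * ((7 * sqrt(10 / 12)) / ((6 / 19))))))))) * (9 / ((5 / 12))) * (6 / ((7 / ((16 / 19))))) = 110592 / 294075065 + 64512 * sqrt(21) / 3095527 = 0.10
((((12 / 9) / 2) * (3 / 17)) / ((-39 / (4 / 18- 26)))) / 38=0.00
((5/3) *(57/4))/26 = 95/104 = 0.91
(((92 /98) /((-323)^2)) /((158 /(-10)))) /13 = -230 /5250148267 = -0.00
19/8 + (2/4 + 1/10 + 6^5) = 311159/40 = 7778.98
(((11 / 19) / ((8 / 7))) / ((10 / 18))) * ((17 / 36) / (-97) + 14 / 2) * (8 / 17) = 1880879 / 626620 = 3.00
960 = 960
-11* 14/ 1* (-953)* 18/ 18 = 146762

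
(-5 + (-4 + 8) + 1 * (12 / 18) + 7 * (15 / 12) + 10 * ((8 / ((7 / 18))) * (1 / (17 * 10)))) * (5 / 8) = 68735 / 11424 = 6.02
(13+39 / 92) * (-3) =-3705 / 92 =-40.27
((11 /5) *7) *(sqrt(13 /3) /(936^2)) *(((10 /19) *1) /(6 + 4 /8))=77 *sqrt(39) /162296784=0.00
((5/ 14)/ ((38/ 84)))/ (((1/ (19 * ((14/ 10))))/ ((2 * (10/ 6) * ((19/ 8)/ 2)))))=665/ 8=83.12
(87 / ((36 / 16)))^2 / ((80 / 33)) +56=10091 / 15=672.73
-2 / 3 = -0.67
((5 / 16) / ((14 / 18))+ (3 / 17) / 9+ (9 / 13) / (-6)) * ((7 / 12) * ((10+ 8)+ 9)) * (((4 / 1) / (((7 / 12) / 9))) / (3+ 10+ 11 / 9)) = 16565067 / 792064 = 20.91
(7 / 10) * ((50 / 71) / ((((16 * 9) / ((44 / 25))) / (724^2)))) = 10090388 / 3195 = 3158.18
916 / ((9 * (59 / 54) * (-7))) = -5496 / 413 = -13.31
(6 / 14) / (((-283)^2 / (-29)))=-0.00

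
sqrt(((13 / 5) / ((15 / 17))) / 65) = sqrt(255) / 75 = 0.21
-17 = -17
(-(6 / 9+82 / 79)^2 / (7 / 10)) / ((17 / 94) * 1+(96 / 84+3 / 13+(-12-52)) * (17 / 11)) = 4387898944 / 102115073493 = 0.04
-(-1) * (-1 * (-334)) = 334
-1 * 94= -94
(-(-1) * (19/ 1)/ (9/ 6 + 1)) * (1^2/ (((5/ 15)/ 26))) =592.80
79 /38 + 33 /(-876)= 2.04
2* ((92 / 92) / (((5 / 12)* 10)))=12 / 25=0.48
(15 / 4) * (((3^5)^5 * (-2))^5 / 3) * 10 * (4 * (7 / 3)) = -1630247744082371994086836741331113692044394689302338523726987200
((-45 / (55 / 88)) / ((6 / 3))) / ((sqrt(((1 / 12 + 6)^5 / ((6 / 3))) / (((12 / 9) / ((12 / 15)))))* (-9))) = 1152* sqrt(730) / 389017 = 0.08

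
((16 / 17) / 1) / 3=16 / 51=0.31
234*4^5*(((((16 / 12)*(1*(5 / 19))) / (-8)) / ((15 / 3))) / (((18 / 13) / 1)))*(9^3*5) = -105131520 / 19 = -5533237.89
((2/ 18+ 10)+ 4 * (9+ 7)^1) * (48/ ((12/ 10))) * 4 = 106720/ 9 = 11857.78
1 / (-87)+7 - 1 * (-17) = 2087 / 87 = 23.99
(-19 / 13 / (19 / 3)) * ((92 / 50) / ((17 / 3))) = -0.07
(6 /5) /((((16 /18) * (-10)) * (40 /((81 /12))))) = -729 /32000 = -0.02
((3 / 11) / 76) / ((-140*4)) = -3 / 468160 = -0.00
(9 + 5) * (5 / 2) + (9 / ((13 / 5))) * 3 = 590 / 13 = 45.38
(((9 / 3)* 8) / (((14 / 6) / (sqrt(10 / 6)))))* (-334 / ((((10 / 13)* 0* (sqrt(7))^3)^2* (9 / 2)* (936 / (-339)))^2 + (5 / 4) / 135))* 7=-865728* sqrt(15)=-3352950.13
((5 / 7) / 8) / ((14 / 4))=5 / 196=0.03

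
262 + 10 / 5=264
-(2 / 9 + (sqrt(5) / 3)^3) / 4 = -5 * sqrt(5) / 108 - 1 / 18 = -0.16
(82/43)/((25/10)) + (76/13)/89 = 206088/248755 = 0.83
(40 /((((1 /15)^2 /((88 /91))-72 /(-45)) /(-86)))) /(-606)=11352000 /3208871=3.54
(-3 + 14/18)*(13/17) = -260/153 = -1.70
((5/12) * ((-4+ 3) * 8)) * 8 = -80/3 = -26.67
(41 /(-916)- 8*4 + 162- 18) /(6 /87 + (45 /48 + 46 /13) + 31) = 154646908 /49099203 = 3.15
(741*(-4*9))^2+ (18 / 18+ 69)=711609046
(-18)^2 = 324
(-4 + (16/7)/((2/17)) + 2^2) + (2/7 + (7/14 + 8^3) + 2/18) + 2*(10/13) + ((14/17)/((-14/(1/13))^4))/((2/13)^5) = 93239384177/174650112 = 533.86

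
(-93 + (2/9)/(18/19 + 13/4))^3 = -19002314596693051/23664622311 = -802984.06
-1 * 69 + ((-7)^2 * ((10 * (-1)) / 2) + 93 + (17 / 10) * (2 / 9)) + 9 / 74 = -220.50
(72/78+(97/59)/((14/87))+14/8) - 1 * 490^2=-5156110779/21476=-240087.11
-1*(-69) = 69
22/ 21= 1.05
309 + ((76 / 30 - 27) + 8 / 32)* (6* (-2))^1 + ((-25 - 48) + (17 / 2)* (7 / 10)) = 10651 / 20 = 532.55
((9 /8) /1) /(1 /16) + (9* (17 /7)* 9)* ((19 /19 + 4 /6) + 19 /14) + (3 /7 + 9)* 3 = 62829 /98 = 641.11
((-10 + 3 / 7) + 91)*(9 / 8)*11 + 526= 42943 / 28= 1533.68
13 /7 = 1.86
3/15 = 1/5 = 0.20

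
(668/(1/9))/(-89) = -67.55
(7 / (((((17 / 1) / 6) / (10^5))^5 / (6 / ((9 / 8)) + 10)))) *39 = 325503360000000000000000000000000 / 1419857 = 229250804834571368806858700.00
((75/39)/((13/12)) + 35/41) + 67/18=792113/124722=6.35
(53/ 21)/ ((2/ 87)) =1537/ 14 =109.79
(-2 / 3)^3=-8 / 27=-0.30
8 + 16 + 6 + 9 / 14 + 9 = 555 / 14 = 39.64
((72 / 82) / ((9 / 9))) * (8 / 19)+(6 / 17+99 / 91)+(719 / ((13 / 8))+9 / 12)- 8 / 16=2142797429 / 4820452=444.52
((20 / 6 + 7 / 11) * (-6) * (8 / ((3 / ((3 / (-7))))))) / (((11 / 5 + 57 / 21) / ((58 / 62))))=75980 / 14663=5.18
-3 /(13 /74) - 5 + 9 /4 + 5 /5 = -979 /52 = -18.83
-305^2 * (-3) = 279075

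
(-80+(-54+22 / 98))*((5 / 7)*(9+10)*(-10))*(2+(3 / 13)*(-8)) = 12454500 / 4459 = 2793.12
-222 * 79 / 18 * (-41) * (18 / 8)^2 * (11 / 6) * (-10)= -59322285 / 16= -3707642.81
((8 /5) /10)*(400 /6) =32 /3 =10.67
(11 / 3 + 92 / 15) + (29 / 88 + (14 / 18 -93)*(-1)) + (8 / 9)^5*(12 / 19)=16899642769 / 164549880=102.70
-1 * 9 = -9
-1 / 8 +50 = 399 / 8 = 49.88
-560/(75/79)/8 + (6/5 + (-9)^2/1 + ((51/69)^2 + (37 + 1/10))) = 731813/15870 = 46.11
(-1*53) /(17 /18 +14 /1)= -954 /269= -3.55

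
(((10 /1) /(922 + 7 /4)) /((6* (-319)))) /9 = -4 /6365007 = -0.00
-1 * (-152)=152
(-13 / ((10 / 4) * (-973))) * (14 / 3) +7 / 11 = 15167 / 22935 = 0.66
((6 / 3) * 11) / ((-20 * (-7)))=11 / 70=0.16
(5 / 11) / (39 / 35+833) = 175 / 321134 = 0.00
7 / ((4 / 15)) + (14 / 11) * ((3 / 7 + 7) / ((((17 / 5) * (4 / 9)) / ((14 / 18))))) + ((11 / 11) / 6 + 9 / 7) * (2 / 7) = 3467053 / 109956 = 31.53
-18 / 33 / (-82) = 3 / 451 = 0.01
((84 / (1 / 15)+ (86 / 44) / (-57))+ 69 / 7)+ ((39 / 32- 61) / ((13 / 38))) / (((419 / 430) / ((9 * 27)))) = -42308.04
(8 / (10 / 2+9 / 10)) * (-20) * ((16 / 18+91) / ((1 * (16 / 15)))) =-413500 / 177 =-2336.16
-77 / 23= -3.35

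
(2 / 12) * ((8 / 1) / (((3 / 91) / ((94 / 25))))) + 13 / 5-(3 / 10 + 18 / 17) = 1172839 / 7650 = 153.31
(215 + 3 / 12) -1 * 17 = 793 / 4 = 198.25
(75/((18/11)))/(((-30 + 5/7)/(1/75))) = -77/3690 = -0.02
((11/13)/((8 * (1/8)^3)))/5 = 704/65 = 10.83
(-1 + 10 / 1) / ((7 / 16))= 144 / 7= 20.57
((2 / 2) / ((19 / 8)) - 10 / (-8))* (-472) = -14986 / 19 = -788.74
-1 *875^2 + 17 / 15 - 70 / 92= -528280993 / 690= -765624.63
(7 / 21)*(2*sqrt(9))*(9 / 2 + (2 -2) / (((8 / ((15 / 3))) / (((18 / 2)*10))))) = 9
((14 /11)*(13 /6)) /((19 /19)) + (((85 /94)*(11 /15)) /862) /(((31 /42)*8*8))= 7314602813 /2652532608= 2.76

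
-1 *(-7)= 7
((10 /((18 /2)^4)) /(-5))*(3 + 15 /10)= -1 /729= -0.00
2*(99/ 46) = 99/ 23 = 4.30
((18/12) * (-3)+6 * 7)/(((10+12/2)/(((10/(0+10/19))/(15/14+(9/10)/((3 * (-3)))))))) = 49875/1088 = 45.84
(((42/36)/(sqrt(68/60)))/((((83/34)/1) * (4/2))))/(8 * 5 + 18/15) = 35 * sqrt(255)/102588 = 0.01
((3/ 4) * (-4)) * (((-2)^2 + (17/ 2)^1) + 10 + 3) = -153/ 2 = -76.50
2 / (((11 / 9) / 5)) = 90 / 11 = 8.18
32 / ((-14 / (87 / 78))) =-232 / 91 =-2.55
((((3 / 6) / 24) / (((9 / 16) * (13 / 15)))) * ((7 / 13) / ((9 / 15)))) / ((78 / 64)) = 5600 / 177957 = 0.03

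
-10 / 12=-5 / 6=-0.83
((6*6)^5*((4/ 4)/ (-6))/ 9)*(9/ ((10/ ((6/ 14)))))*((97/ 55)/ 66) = -244384128/ 21175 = -11541.16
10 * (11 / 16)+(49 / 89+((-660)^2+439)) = 310465055 / 712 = 436046.43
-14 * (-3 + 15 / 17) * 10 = 5040 / 17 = 296.47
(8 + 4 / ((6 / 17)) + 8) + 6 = 100 / 3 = 33.33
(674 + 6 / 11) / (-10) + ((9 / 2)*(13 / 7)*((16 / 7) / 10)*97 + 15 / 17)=5439047 / 45815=118.72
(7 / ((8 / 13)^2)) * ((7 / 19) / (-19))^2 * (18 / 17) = 521703 / 70894624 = 0.01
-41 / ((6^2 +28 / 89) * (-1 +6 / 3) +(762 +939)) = -3649 / 154621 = -0.02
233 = 233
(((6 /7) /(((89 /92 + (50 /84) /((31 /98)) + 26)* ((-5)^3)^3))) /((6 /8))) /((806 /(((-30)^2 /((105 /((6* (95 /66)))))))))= -251712 /135121783671875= -0.00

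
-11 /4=-2.75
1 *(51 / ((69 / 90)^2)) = 45900 / 529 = 86.77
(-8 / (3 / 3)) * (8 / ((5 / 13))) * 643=-534976 / 5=-106995.20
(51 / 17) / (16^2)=3 / 256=0.01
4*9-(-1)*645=681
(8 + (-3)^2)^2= 289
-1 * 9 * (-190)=1710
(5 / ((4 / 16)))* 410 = 8200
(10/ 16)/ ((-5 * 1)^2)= 1/ 40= 0.02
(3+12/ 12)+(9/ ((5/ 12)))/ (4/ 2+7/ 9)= 1472/ 125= 11.78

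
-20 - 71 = -91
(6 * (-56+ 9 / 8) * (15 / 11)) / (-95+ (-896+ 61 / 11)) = 3951 / 8672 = 0.46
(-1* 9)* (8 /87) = -24 /29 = -0.83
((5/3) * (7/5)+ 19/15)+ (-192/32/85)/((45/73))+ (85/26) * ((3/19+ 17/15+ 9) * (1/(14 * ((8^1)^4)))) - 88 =-145356375271/1719910400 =-84.51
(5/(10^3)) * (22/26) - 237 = -616189/2600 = -237.00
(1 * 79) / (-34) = -79 / 34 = -2.32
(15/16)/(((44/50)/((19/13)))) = 7125/4576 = 1.56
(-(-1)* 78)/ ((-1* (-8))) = 39/ 4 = 9.75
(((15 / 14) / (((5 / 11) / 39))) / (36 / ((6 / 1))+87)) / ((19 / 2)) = 429 / 4123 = 0.10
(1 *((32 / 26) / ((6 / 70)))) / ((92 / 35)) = 4900 / 897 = 5.46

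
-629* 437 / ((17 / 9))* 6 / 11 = -79375.09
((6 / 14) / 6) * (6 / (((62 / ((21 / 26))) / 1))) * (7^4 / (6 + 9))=7203 / 8060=0.89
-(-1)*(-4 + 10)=6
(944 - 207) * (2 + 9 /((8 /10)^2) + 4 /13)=2509485 /208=12064.83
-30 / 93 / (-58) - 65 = -58430 / 899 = -64.99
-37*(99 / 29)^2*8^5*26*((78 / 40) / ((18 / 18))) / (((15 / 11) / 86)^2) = -2849271056473.67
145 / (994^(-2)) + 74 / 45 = 6446934974 / 45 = 143265221.64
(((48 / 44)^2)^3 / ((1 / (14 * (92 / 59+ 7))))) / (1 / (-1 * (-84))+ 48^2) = 1773316177920 / 20228893474163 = 0.09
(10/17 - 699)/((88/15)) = -178095/1496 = -119.05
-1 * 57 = -57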